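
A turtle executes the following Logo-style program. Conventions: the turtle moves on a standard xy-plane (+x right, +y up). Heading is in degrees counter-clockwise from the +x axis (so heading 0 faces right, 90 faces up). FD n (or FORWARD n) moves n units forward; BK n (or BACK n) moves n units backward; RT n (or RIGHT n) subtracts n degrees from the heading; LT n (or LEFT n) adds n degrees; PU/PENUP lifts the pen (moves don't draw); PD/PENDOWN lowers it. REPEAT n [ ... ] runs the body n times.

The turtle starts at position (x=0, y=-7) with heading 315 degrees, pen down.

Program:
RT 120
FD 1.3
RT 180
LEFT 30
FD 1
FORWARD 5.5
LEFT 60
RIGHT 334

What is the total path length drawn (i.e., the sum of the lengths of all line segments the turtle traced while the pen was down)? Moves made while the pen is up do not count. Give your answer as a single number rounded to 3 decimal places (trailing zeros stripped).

Answer: 7.8

Derivation:
Executing turtle program step by step:
Start: pos=(0,-7), heading=315, pen down
RT 120: heading 315 -> 195
FD 1.3: (0,-7) -> (-1.256,-7.336) [heading=195, draw]
RT 180: heading 195 -> 15
LT 30: heading 15 -> 45
FD 1: (-1.256,-7.336) -> (-0.549,-6.629) [heading=45, draw]
FD 5.5: (-0.549,-6.629) -> (3.34,-2.74) [heading=45, draw]
LT 60: heading 45 -> 105
RT 334: heading 105 -> 131
Final: pos=(3.34,-2.74), heading=131, 3 segment(s) drawn

Segment lengths:
  seg 1: (0,-7) -> (-1.256,-7.336), length = 1.3
  seg 2: (-1.256,-7.336) -> (-0.549,-6.629), length = 1
  seg 3: (-0.549,-6.629) -> (3.34,-2.74), length = 5.5
Total = 7.8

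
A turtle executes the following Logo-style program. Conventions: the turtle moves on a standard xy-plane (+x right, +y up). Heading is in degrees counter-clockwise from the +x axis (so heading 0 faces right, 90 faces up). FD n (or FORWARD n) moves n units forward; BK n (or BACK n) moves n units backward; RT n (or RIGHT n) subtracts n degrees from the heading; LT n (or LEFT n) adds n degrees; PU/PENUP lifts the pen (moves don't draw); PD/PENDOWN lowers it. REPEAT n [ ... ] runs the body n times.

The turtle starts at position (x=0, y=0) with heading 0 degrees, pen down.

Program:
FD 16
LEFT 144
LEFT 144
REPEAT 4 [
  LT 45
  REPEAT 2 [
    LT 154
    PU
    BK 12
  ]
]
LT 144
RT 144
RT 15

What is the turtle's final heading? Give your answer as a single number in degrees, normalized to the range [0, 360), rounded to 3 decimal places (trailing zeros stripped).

Answer: 245

Derivation:
Executing turtle program step by step:
Start: pos=(0,0), heading=0, pen down
FD 16: (0,0) -> (16,0) [heading=0, draw]
LT 144: heading 0 -> 144
LT 144: heading 144 -> 288
REPEAT 4 [
  -- iteration 1/4 --
  LT 45: heading 288 -> 333
  REPEAT 2 [
    -- iteration 1/2 --
    LT 154: heading 333 -> 127
    PU: pen up
    BK 12: (16,0) -> (23.222,-9.584) [heading=127, move]
    -- iteration 2/2 --
    LT 154: heading 127 -> 281
    PU: pen up
    BK 12: (23.222,-9.584) -> (20.932,2.196) [heading=281, move]
  ]
  -- iteration 2/4 --
  LT 45: heading 281 -> 326
  REPEAT 2 [
    -- iteration 1/2 --
    LT 154: heading 326 -> 120
    PU: pen up
    BK 12: (20.932,2.196) -> (26.932,-8.196) [heading=120, move]
    -- iteration 2/2 --
    LT 154: heading 120 -> 274
    PU: pen up
    BK 12: (26.932,-8.196) -> (26.095,3.774) [heading=274, move]
  ]
  -- iteration 3/4 --
  LT 45: heading 274 -> 319
  REPEAT 2 [
    -- iteration 1/2 --
    LT 154: heading 319 -> 113
    PU: pen up
    BK 12: (26.095,3.774) -> (30.784,-7.272) [heading=113, move]
    -- iteration 2/2 --
    LT 154: heading 113 -> 267
    PU: pen up
    BK 12: (30.784,-7.272) -> (31.412,4.712) [heading=267, move]
  ]
  -- iteration 4/4 --
  LT 45: heading 267 -> 312
  REPEAT 2 [
    -- iteration 1/2 --
    LT 154: heading 312 -> 106
    PU: pen up
    BK 12: (31.412,4.712) -> (34.719,-6.823) [heading=106, move]
    -- iteration 2/2 --
    LT 154: heading 106 -> 260
    PU: pen up
    BK 12: (34.719,-6.823) -> (36.803,4.994) [heading=260, move]
  ]
]
LT 144: heading 260 -> 44
RT 144: heading 44 -> 260
RT 15: heading 260 -> 245
Final: pos=(36.803,4.994), heading=245, 1 segment(s) drawn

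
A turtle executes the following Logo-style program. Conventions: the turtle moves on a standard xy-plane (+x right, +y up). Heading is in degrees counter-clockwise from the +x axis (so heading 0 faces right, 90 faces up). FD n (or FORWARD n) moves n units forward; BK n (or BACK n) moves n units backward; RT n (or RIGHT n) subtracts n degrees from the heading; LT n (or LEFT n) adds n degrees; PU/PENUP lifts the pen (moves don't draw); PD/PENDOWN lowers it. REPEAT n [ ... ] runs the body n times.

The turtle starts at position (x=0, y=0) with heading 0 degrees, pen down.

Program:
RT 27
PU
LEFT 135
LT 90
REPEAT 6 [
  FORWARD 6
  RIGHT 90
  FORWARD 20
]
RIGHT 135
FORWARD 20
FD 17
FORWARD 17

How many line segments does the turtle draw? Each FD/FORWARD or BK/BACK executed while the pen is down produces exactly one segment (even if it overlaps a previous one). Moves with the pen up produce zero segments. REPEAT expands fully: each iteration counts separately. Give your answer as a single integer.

Answer: 0

Derivation:
Executing turtle program step by step:
Start: pos=(0,0), heading=0, pen down
RT 27: heading 0 -> 333
PU: pen up
LT 135: heading 333 -> 108
LT 90: heading 108 -> 198
REPEAT 6 [
  -- iteration 1/6 --
  FD 6: (0,0) -> (-5.706,-1.854) [heading=198, move]
  RT 90: heading 198 -> 108
  FD 20: (-5.706,-1.854) -> (-11.887,17.167) [heading=108, move]
  -- iteration 2/6 --
  FD 6: (-11.887,17.167) -> (-13.741,22.873) [heading=108, move]
  RT 90: heading 108 -> 18
  FD 20: (-13.741,22.873) -> (5.28,29.054) [heading=18, move]
  -- iteration 3/6 --
  FD 6: (5.28,29.054) -> (10.987,30.908) [heading=18, move]
  RT 90: heading 18 -> 288
  FD 20: (10.987,30.908) -> (17.167,11.887) [heading=288, move]
  -- iteration 4/6 --
  FD 6: (17.167,11.887) -> (19.021,6.18) [heading=288, move]
  RT 90: heading 288 -> 198
  FD 20: (19.021,6.18) -> (0,0) [heading=198, move]
  -- iteration 5/6 --
  FD 6: (0,0) -> (-5.706,-1.854) [heading=198, move]
  RT 90: heading 198 -> 108
  FD 20: (-5.706,-1.854) -> (-11.887,17.167) [heading=108, move]
  -- iteration 6/6 --
  FD 6: (-11.887,17.167) -> (-13.741,22.873) [heading=108, move]
  RT 90: heading 108 -> 18
  FD 20: (-13.741,22.873) -> (5.28,29.054) [heading=18, move]
]
RT 135: heading 18 -> 243
FD 20: (5.28,29.054) -> (-3.799,11.234) [heading=243, move]
FD 17: (-3.799,11.234) -> (-11.517,-3.914) [heading=243, move]
FD 17: (-11.517,-3.914) -> (-19.235,-19.061) [heading=243, move]
Final: pos=(-19.235,-19.061), heading=243, 0 segment(s) drawn
Segments drawn: 0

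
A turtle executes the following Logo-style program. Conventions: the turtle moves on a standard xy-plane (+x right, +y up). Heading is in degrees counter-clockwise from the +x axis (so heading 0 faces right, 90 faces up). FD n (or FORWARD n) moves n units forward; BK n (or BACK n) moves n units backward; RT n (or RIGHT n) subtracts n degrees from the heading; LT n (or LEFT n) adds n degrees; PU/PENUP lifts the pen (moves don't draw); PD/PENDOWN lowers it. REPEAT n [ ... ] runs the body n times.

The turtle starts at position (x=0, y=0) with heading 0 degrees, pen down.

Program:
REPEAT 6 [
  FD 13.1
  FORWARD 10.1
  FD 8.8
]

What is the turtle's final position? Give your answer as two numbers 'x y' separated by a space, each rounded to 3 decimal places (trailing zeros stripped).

Executing turtle program step by step:
Start: pos=(0,0), heading=0, pen down
REPEAT 6 [
  -- iteration 1/6 --
  FD 13.1: (0,0) -> (13.1,0) [heading=0, draw]
  FD 10.1: (13.1,0) -> (23.2,0) [heading=0, draw]
  FD 8.8: (23.2,0) -> (32,0) [heading=0, draw]
  -- iteration 2/6 --
  FD 13.1: (32,0) -> (45.1,0) [heading=0, draw]
  FD 10.1: (45.1,0) -> (55.2,0) [heading=0, draw]
  FD 8.8: (55.2,0) -> (64,0) [heading=0, draw]
  -- iteration 3/6 --
  FD 13.1: (64,0) -> (77.1,0) [heading=0, draw]
  FD 10.1: (77.1,0) -> (87.2,0) [heading=0, draw]
  FD 8.8: (87.2,0) -> (96,0) [heading=0, draw]
  -- iteration 4/6 --
  FD 13.1: (96,0) -> (109.1,0) [heading=0, draw]
  FD 10.1: (109.1,0) -> (119.2,0) [heading=0, draw]
  FD 8.8: (119.2,0) -> (128,0) [heading=0, draw]
  -- iteration 5/6 --
  FD 13.1: (128,0) -> (141.1,0) [heading=0, draw]
  FD 10.1: (141.1,0) -> (151.2,0) [heading=0, draw]
  FD 8.8: (151.2,0) -> (160,0) [heading=0, draw]
  -- iteration 6/6 --
  FD 13.1: (160,0) -> (173.1,0) [heading=0, draw]
  FD 10.1: (173.1,0) -> (183.2,0) [heading=0, draw]
  FD 8.8: (183.2,0) -> (192,0) [heading=0, draw]
]
Final: pos=(192,0), heading=0, 18 segment(s) drawn

Answer: 192 0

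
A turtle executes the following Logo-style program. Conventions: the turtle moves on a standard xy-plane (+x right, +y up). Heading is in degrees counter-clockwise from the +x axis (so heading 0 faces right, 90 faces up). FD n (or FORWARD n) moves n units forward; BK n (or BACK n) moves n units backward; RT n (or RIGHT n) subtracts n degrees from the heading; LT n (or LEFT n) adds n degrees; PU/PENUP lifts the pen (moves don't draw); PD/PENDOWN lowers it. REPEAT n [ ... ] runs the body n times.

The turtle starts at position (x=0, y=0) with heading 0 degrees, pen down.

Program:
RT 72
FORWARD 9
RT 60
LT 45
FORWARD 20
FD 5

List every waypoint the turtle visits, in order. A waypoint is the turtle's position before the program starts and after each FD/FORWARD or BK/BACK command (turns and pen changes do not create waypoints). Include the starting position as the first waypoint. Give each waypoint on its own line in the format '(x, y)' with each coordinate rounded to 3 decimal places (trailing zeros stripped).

Executing turtle program step by step:
Start: pos=(0,0), heading=0, pen down
RT 72: heading 0 -> 288
FD 9: (0,0) -> (2.781,-8.56) [heading=288, draw]
RT 60: heading 288 -> 228
LT 45: heading 228 -> 273
FD 20: (2.781,-8.56) -> (3.828,-28.532) [heading=273, draw]
FD 5: (3.828,-28.532) -> (4.09,-33.525) [heading=273, draw]
Final: pos=(4.09,-33.525), heading=273, 3 segment(s) drawn
Waypoints (4 total):
(0, 0)
(2.781, -8.56)
(3.828, -28.532)
(4.09, -33.525)

Answer: (0, 0)
(2.781, -8.56)
(3.828, -28.532)
(4.09, -33.525)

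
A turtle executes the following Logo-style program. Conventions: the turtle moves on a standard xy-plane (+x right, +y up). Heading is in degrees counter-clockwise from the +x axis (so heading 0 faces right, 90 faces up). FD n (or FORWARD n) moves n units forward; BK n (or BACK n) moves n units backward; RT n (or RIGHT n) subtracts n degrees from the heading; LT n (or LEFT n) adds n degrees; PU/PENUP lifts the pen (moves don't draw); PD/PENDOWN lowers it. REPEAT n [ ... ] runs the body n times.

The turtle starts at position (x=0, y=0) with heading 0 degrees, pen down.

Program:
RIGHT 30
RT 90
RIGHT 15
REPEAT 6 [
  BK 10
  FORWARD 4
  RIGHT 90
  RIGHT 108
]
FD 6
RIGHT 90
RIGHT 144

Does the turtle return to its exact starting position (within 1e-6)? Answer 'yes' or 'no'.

Answer: no

Derivation:
Executing turtle program step by step:
Start: pos=(0,0), heading=0, pen down
RT 30: heading 0 -> 330
RT 90: heading 330 -> 240
RT 15: heading 240 -> 225
REPEAT 6 [
  -- iteration 1/6 --
  BK 10: (0,0) -> (7.071,7.071) [heading=225, draw]
  FD 4: (7.071,7.071) -> (4.243,4.243) [heading=225, draw]
  RT 90: heading 225 -> 135
  RT 108: heading 135 -> 27
  -- iteration 2/6 --
  BK 10: (4.243,4.243) -> (-4.667,-0.297) [heading=27, draw]
  FD 4: (-4.667,-0.297) -> (-1.103,1.519) [heading=27, draw]
  RT 90: heading 27 -> 297
  RT 108: heading 297 -> 189
  -- iteration 3/6 --
  BK 10: (-1.103,1.519) -> (8.773,3.083) [heading=189, draw]
  FD 4: (8.773,3.083) -> (4.823,2.457) [heading=189, draw]
  RT 90: heading 189 -> 99
  RT 108: heading 99 -> 351
  -- iteration 4/6 --
  BK 10: (4.823,2.457) -> (-5.054,4.022) [heading=351, draw]
  FD 4: (-5.054,4.022) -> (-1.103,3.396) [heading=351, draw]
  RT 90: heading 351 -> 261
  RT 108: heading 261 -> 153
  -- iteration 5/6 --
  BK 10: (-1.103,3.396) -> (7.807,-1.144) [heading=153, draw]
  FD 4: (7.807,-1.144) -> (4.243,0.672) [heading=153, draw]
  RT 90: heading 153 -> 63
  RT 108: heading 63 -> 315
  -- iteration 6/6 --
  BK 10: (4.243,0.672) -> (-2.828,7.743) [heading=315, draw]
  FD 4: (-2.828,7.743) -> (0,4.915) [heading=315, draw]
  RT 90: heading 315 -> 225
  RT 108: heading 225 -> 117
]
FD 6: (0,4.915) -> (-2.724,10.261) [heading=117, draw]
RT 90: heading 117 -> 27
RT 144: heading 27 -> 243
Final: pos=(-2.724,10.261), heading=243, 13 segment(s) drawn

Start position: (0, 0)
Final position: (-2.724, 10.261)
Distance = 10.616; >= 1e-6 -> NOT closed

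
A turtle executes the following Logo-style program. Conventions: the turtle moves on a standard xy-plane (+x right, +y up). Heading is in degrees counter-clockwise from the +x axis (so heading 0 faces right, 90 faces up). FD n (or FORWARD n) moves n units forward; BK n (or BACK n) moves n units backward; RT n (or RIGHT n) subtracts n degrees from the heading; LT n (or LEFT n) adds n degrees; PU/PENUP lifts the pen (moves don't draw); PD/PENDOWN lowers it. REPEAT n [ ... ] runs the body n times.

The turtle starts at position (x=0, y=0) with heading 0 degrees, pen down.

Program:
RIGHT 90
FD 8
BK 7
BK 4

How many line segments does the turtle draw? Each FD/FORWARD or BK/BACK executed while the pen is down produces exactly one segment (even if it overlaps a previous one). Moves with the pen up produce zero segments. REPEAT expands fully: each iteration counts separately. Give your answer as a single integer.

Executing turtle program step by step:
Start: pos=(0,0), heading=0, pen down
RT 90: heading 0 -> 270
FD 8: (0,0) -> (0,-8) [heading=270, draw]
BK 7: (0,-8) -> (0,-1) [heading=270, draw]
BK 4: (0,-1) -> (0,3) [heading=270, draw]
Final: pos=(0,3), heading=270, 3 segment(s) drawn
Segments drawn: 3

Answer: 3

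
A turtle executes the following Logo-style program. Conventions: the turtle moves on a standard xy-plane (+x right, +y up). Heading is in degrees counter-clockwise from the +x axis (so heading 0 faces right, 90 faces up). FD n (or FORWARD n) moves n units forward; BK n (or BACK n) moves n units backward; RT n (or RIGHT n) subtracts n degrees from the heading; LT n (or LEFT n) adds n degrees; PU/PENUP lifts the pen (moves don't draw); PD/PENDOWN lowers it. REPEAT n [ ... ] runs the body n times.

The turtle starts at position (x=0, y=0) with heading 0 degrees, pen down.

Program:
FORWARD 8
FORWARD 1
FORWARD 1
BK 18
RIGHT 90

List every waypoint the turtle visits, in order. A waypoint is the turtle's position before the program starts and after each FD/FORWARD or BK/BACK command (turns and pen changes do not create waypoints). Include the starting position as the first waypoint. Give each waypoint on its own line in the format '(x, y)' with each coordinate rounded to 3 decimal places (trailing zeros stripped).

Answer: (0, 0)
(8, 0)
(9, 0)
(10, 0)
(-8, 0)

Derivation:
Executing turtle program step by step:
Start: pos=(0,0), heading=0, pen down
FD 8: (0,0) -> (8,0) [heading=0, draw]
FD 1: (8,0) -> (9,0) [heading=0, draw]
FD 1: (9,0) -> (10,0) [heading=0, draw]
BK 18: (10,0) -> (-8,0) [heading=0, draw]
RT 90: heading 0 -> 270
Final: pos=(-8,0), heading=270, 4 segment(s) drawn
Waypoints (5 total):
(0, 0)
(8, 0)
(9, 0)
(10, 0)
(-8, 0)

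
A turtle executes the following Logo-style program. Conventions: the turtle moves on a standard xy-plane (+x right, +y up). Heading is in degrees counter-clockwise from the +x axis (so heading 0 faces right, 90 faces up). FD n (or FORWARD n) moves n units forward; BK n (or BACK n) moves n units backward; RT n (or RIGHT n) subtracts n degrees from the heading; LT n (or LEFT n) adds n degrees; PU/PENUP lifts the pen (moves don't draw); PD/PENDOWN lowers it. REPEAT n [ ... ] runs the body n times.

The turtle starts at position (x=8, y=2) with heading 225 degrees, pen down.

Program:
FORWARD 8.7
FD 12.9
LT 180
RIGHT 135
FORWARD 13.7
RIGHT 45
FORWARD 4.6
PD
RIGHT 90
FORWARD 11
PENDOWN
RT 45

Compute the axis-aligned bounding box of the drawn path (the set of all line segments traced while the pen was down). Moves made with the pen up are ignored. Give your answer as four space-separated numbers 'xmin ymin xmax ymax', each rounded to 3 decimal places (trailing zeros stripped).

Answer: -18.304 -30.226 8 2

Derivation:
Executing turtle program step by step:
Start: pos=(8,2), heading=225, pen down
FD 8.7: (8,2) -> (1.848,-4.152) [heading=225, draw]
FD 12.9: (1.848,-4.152) -> (-7.274,-13.274) [heading=225, draw]
LT 180: heading 225 -> 45
RT 135: heading 45 -> 270
FD 13.7: (-7.274,-13.274) -> (-7.274,-26.974) [heading=270, draw]
RT 45: heading 270 -> 225
FD 4.6: (-7.274,-26.974) -> (-10.526,-30.226) [heading=225, draw]
PD: pen down
RT 90: heading 225 -> 135
FD 11: (-10.526,-30.226) -> (-18.304,-22.448) [heading=135, draw]
PD: pen down
RT 45: heading 135 -> 90
Final: pos=(-18.304,-22.448), heading=90, 5 segment(s) drawn

Segment endpoints: x in {-18.304, -10.526, -7.274, -7.274, 1.848, 8}, y in {-30.226, -26.974, -22.448, -13.274, -4.152, 2}
xmin=-18.304, ymin=-30.226, xmax=8, ymax=2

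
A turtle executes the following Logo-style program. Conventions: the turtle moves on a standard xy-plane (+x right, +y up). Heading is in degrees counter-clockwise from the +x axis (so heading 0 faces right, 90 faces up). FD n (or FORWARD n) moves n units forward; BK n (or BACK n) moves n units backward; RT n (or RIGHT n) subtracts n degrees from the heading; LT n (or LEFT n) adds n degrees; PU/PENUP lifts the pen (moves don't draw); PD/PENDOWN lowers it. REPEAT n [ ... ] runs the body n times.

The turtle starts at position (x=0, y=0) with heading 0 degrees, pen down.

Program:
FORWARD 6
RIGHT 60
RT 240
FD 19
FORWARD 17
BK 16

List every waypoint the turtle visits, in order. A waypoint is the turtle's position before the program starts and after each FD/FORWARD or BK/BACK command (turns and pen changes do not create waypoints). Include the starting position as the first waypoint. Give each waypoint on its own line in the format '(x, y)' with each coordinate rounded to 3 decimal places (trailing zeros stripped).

Answer: (0, 0)
(6, 0)
(15.5, 16.454)
(24, 31.177)
(16, 17.321)

Derivation:
Executing turtle program step by step:
Start: pos=(0,0), heading=0, pen down
FD 6: (0,0) -> (6,0) [heading=0, draw]
RT 60: heading 0 -> 300
RT 240: heading 300 -> 60
FD 19: (6,0) -> (15.5,16.454) [heading=60, draw]
FD 17: (15.5,16.454) -> (24,31.177) [heading=60, draw]
BK 16: (24,31.177) -> (16,17.321) [heading=60, draw]
Final: pos=(16,17.321), heading=60, 4 segment(s) drawn
Waypoints (5 total):
(0, 0)
(6, 0)
(15.5, 16.454)
(24, 31.177)
(16, 17.321)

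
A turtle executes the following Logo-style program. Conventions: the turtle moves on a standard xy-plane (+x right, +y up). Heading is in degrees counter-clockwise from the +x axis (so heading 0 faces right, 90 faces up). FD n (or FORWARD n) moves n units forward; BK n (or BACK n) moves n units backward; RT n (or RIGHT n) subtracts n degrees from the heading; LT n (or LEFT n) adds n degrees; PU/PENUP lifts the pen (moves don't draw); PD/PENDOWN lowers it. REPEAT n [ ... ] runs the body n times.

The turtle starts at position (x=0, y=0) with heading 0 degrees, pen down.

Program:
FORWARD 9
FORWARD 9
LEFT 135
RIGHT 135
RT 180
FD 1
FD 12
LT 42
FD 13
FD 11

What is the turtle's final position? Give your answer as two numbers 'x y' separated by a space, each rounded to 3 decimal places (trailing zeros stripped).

Answer: -12.835 -16.059

Derivation:
Executing turtle program step by step:
Start: pos=(0,0), heading=0, pen down
FD 9: (0,0) -> (9,0) [heading=0, draw]
FD 9: (9,0) -> (18,0) [heading=0, draw]
LT 135: heading 0 -> 135
RT 135: heading 135 -> 0
RT 180: heading 0 -> 180
FD 1: (18,0) -> (17,0) [heading=180, draw]
FD 12: (17,0) -> (5,0) [heading=180, draw]
LT 42: heading 180 -> 222
FD 13: (5,0) -> (-4.661,-8.699) [heading=222, draw]
FD 11: (-4.661,-8.699) -> (-12.835,-16.059) [heading=222, draw]
Final: pos=(-12.835,-16.059), heading=222, 6 segment(s) drawn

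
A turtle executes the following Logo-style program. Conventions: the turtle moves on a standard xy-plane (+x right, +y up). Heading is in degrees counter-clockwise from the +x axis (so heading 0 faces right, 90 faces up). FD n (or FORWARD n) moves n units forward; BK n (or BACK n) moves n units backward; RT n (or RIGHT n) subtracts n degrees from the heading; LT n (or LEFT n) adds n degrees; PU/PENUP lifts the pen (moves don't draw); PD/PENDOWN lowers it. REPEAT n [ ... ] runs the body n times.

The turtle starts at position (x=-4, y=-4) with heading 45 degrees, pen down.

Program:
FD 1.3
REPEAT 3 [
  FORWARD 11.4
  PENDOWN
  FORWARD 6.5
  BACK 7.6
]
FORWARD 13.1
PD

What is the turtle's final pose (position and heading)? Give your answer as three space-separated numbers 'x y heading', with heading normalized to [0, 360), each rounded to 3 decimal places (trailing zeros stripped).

Answer: 28.032 28.032 45

Derivation:
Executing turtle program step by step:
Start: pos=(-4,-4), heading=45, pen down
FD 1.3: (-4,-4) -> (-3.081,-3.081) [heading=45, draw]
REPEAT 3 [
  -- iteration 1/3 --
  FD 11.4: (-3.081,-3.081) -> (4.98,4.98) [heading=45, draw]
  PD: pen down
  FD 6.5: (4.98,4.98) -> (9.576,9.576) [heading=45, draw]
  BK 7.6: (9.576,9.576) -> (4.202,4.202) [heading=45, draw]
  -- iteration 2/3 --
  FD 11.4: (4.202,4.202) -> (12.263,12.263) [heading=45, draw]
  PD: pen down
  FD 6.5: (12.263,12.263) -> (16.86,16.86) [heading=45, draw]
  BK 7.6: (16.86,16.86) -> (11.486,11.486) [heading=45, draw]
  -- iteration 3/3 --
  FD 11.4: (11.486,11.486) -> (19.547,19.547) [heading=45, draw]
  PD: pen down
  FD 6.5: (19.547,19.547) -> (24.143,24.143) [heading=45, draw]
  BK 7.6: (24.143,24.143) -> (18.769,18.769) [heading=45, draw]
]
FD 13.1: (18.769,18.769) -> (28.032,28.032) [heading=45, draw]
PD: pen down
Final: pos=(28.032,28.032), heading=45, 11 segment(s) drawn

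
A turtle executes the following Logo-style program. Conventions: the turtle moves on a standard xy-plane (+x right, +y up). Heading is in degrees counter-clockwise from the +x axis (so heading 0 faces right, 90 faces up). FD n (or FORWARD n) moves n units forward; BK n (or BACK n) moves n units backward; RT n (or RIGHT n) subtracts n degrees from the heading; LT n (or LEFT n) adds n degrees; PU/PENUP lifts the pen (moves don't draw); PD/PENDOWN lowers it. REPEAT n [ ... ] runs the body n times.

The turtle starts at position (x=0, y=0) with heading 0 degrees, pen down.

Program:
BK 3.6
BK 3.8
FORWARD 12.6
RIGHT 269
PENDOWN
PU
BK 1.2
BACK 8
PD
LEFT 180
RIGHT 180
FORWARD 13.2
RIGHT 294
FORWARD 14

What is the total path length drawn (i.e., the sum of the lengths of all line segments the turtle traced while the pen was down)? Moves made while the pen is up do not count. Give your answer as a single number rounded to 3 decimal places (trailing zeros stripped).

Answer: 47.2

Derivation:
Executing turtle program step by step:
Start: pos=(0,0), heading=0, pen down
BK 3.6: (0,0) -> (-3.6,0) [heading=0, draw]
BK 3.8: (-3.6,0) -> (-7.4,0) [heading=0, draw]
FD 12.6: (-7.4,0) -> (5.2,0) [heading=0, draw]
RT 269: heading 0 -> 91
PD: pen down
PU: pen up
BK 1.2: (5.2,0) -> (5.221,-1.2) [heading=91, move]
BK 8: (5.221,-1.2) -> (5.361,-9.199) [heading=91, move]
PD: pen down
LT 180: heading 91 -> 271
RT 180: heading 271 -> 91
FD 13.2: (5.361,-9.199) -> (5.13,3.999) [heading=91, draw]
RT 294: heading 91 -> 157
FD 14: (5.13,3.999) -> (-7.757,9.47) [heading=157, draw]
Final: pos=(-7.757,9.47), heading=157, 5 segment(s) drawn

Segment lengths:
  seg 1: (0,0) -> (-3.6,0), length = 3.6
  seg 2: (-3.6,0) -> (-7.4,0), length = 3.8
  seg 3: (-7.4,0) -> (5.2,0), length = 12.6
  seg 4: (5.361,-9.199) -> (5.13,3.999), length = 13.2
  seg 5: (5.13,3.999) -> (-7.757,9.47), length = 14
Total = 47.2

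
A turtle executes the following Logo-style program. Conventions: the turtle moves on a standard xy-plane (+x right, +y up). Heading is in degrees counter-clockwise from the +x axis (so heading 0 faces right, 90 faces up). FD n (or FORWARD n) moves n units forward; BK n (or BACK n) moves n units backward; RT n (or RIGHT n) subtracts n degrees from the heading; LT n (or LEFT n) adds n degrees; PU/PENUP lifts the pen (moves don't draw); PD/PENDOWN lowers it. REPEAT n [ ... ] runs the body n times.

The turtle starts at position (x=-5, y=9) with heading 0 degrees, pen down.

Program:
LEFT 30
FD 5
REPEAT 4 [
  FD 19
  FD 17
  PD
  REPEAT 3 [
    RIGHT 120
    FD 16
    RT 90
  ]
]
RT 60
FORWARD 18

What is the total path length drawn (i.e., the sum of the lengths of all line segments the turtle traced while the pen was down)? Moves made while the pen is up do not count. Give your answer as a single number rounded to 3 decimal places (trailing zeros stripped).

Answer: 359

Derivation:
Executing turtle program step by step:
Start: pos=(-5,9), heading=0, pen down
LT 30: heading 0 -> 30
FD 5: (-5,9) -> (-0.67,11.5) [heading=30, draw]
REPEAT 4 [
  -- iteration 1/4 --
  FD 19: (-0.67,11.5) -> (15.785,21) [heading=30, draw]
  FD 17: (15.785,21) -> (30.507,29.5) [heading=30, draw]
  PD: pen down
  REPEAT 3 [
    -- iteration 1/3 --
    RT 120: heading 30 -> 270
    FD 16: (30.507,29.5) -> (30.507,13.5) [heading=270, draw]
    RT 90: heading 270 -> 180
    -- iteration 2/3 --
    RT 120: heading 180 -> 60
    FD 16: (30.507,13.5) -> (38.507,27.356) [heading=60, draw]
    RT 90: heading 60 -> 330
    -- iteration 3/3 --
    RT 120: heading 330 -> 210
    FD 16: (38.507,27.356) -> (24.651,19.356) [heading=210, draw]
    RT 90: heading 210 -> 120
  ]
  -- iteration 2/4 --
  FD 19: (24.651,19.356) -> (15.151,35.811) [heading=120, draw]
  FD 17: (15.151,35.811) -> (6.651,50.533) [heading=120, draw]
  PD: pen down
  REPEAT 3 [
    -- iteration 1/3 --
    RT 120: heading 120 -> 0
    FD 16: (6.651,50.533) -> (22.651,50.533) [heading=0, draw]
    RT 90: heading 0 -> 270
    -- iteration 2/3 --
    RT 120: heading 270 -> 150
    FD 16: (22.651,50.533) -> (8.794,58.533) [heading=150, draw]
    RT 90: heading 150 -> 60
    -- iteration 3/3 --
    RT 120: heading 60 -> 300
    FD 16: (8.794,58.533) -> (16.794,44.677) [heading=300, draw]
    RT 90: heading 300 -> 210
  ]
  -- iteration 3/4 --
  FD 19: (16.794,44.677) -> (0.34,35.177) [heading=210, draw]
  FD 17: (0.34,35.177) -> (-14.383,26.677) [heading=210, draw]
  PD: pen down
  REPEAT 3 [
    -- iteration 1/3 --
    RT 120: heading 210 -> 90
    FD 16: (-14.383,26.677) -> (-14.383,42.677) [heading=90, draw]
    RT 90: heading 90 -> 0
    -- iteration 2/3 --
    RT 120: heading 0 -> 240
    FD 16: (-14.383,42.677) -> (-22.383,28.821) [heading=240, draw]
    RT 90: heading 240 -> 150
    -- iteration 3/3 --
    RT 120: heading 150 -> 30
    FD 16: (-22.383,28.821) -> (-8.526,36.821) [heading=30, draw]
    RT 90: heading 30 -> 300
  ]
  -- iteration 4/4 --
  FD 19: (-8.526,36.821) -> (0.974,20.366) [heading=300, draw]
  FD 17: (0.974,20.366) -> (9.474,5.644) [heading=300, draw]
  PD: pen down
  REPEAT 3 [
    -- iteration 1/3 --
    RT 120: heading 300 -> 180
    FD 16: (9.474,5.644) -> (-6.526,5.644) [heading=180, draw]
    RT 90: heading 180 -> 90
    -- iteration 2/3 --
    RT 120: heading 90 -> 330
    FD 16: (-6.526,5.644) -> (7.33,-2.356) [heading=330, draw]
    RT 90: heading 330 -> 240
    -- iteration 3/3 --
    RT 120: heading 240 -> 120
    FD 16: (7.33,-2.356) -> (-0.67,11.5) [heading=120, draw]
    RT 90: heading 120 -> 30
  ]
]
RT 60: heading 30 -> 330
FD 18: (-0.67,11.5) -> (14.919,2.5) [heading=330, draw]
Final: pos=(14.919,2.5), heading=330, 22 segment(s) drawn

Segment lengths:
  seg 1: (-5,9) -> (-0.67,11.5), length = 5
  seg 2: (-0.67,11.5) -> (15.785,21), length = 19
  seg 3: (15.785,21) -> (30.507,29.5), length = 17
  seg 4: (30.507,29.5) -> (30.507,13.5), length = 16
  seg 5: (30.507,13.5) -> (38.507,27.356), length = 16
  seg 6: (38.507,27.356) -> (24.651,19.356), length = 16
  seg 7: (24.651,19.356) -> (15.151,35.811), length = 19
  seg 8: (15.151,35.811) -> (6.651,50.533), length = 17
  seg 9: (6.651,50.533) -> (22.651,50.533), length = 16
  seg 10: (22.651,50.533) -> (8.794,58.533), length = 16
  seg 11: (8.794,58.533) -> (16.794,44.677), length = 16
  seg 12: (16.794,44.677) -> (0.34,35.177), length = 19
  seg 13: (0.34,35.177) -> (-14.383,26.677), length = 17
  seg 14: (-14.383,26.677) -> (-14.383,42.677), length = 16
  seg 15: (-14.383,42.677) -> (-22.383,28.821), length = 16
  seg 16: (-22.383,28.821) -> (-8.526,36.821), length = 16
  seg 17: (-8.526,36.821) -> (0.974,20.366), length = 19
  seg 18: (0.974,20.366) -> (9.474,5.644), length = 17
  seg 19: (9.474,5.644) -> (-6.526,5.644), length = 16
  seg 20: (-6.526,5.644) -> (7.33,-2.356), length = 16
  seg 21: (7.33,-2.356) -> (-0.67,11.5), length = 16
  seg 22: (-0.67,11.5) -> (14.919,2.5), length = 18
Total = 359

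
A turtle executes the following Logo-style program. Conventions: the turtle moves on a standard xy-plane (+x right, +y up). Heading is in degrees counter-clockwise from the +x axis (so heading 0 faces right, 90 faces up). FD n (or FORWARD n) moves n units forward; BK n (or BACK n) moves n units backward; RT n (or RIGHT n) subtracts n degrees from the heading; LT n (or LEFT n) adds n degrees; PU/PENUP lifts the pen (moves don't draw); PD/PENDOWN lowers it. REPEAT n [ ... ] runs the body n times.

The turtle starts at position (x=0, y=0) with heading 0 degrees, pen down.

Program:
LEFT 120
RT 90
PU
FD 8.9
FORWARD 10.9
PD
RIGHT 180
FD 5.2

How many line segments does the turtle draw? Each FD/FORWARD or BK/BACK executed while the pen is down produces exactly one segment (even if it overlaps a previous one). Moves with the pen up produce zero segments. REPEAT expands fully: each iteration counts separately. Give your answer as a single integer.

Answer: 1

Derivation:
Executing turtle program step by step:
Start: pos=(0,0), heading=0, pen down
LT 120: heading 0 -> 120
RT 90: heading 120 -> 30
PU: pen up
FD 8.9: (0,0) -> (7.708,4.45) [heading=30, move]
FD 10.9: (7.708,4.45) -> (17.147,9.9) [heading=30, move]
PD: pen down
RT 180: heading 30 -> 210
FD 5.2: (17.147,9.9) -> (12.644,7.3) [heading=210, draw]
Final: pos=(12.644,7.3), heading=210, 1 segment(s) drawn
Segments drawn: 1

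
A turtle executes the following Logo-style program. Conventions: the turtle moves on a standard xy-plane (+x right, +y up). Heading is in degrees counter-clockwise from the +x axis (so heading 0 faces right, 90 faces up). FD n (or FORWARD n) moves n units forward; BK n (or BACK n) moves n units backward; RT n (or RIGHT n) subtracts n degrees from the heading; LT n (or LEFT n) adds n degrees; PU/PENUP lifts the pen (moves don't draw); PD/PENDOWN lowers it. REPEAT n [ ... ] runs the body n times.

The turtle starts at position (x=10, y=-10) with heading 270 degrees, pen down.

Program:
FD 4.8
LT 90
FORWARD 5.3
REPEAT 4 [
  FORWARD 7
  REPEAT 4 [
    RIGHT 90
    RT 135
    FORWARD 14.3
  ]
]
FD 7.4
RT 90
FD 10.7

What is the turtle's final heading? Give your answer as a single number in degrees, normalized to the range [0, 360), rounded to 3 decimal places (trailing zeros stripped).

Executing turtle program step by step:
Start: pos=(10,-10), heading=270, pen down
FD 4.8: (10,-10) -> (10,-14.8) [heading=270, draw]
LT 90: heading 270 -> 0
FD 5.3: (10,-14.8) -> (15.3,-14.8) [heading=0, draw]
REPEAT 4 [
  -- iteration 1/4 --
  FD 7: (15.3,-14.8) -> (22.3,-14.8) [heading=0, draw]
  REPEAT 4 [
    -- iteration 1/4 --
    RT 90: heading 0 -> 270
    RT 135: heading 270 -> 135
    FD 14.3: (22.3,-14.8) -> (12.188,-4.688) [heading=135, draw]
    -- iteration 2/4 --
    RT 90: heading 135 -> 45
    RT 135: heading 45 -> 270
    FD 14.3: (12.188,-4.688) -> (12.188,-18.988) [heading=270, draw]
    -- iteration 3/4 --
    RT 90: heading 270 -> 180
    RT 135: heading 180 -> 45
    FD 14.3: (12.188,-18.988) -> (22.3,-8.877) [heading=45, draw]
    -- iteration 4/4 --
    RT 90: heading 45 -> 315
    RT 135: heading 315 -> 180
    FD 14.3: (22.3,-8.877) -> (8,-8.877) [heading=180, draw]
  ]
  -- iteration 2/4 --
  FD 7: (8,-8.877) -> (1,-8.877) [heading=180, draw]
  REPEAT 4 [
    -- iteration 1/4 --
    RT 90: heading 180 -> 90
    RT 135: heading 90 -> 315
    FD 14.3: (1,-8.877) -> (11.112,-18.988) [heading=315, draw]
    -- iteration 2/4 --
    RT 90: heading 315 -> 225
    RT 135: heading 225 -> 90
    FD 14.3: (11.112,-18.988) -> (11.112,-4.688) [heading=90, draw]
    -- iteration 3/4 --
    RT 90: heading 90 -> 0
    RT 135: heading 0 -> 225
    FD 14.3: (11.112,-4.688) -> (1,-14.8) [heading=225, draw]
    -- iteration 4/4 --
    RT 90: heading 225 -> 135
    RT 135: heading 135 -> 0
    FD 14.3: (1,-14.8) -> (15.3,-14.8) [heading=0, draw]
  ]
  -- iteration 3/4 --
  FD 7: (15.3,-14.8) -> (22.3,-14.8) [heading=0, draw]
  REPEAT 4 [
    -- iteration 1/4 --
    RT 90: heading 0 -> 270
    RT 135: heading 270 -> 135
    FD 14.3: (22.3,-14.8) -> (12.188,-4.688) [heading=135, draw]
    -- iteration 2/4 --
    RT 90: heading 135 -> 45
    RT 135: heading 45 -> 270
    FD 14.3: (12.188,-4.688) -> (12.188,-18.988) [heading=270, draw]
    -- iteration 3/4 --
    RT 90: heading 270 -> 180
    RT 135: heading 180 -> 45
    FD 14.3: (12.188,-18.988) -> (22.3,-8.877) [heading=45, draw]
    -- iteration 4/4 --
    RT 90: heading 45 -> 315
    RT 135: heading 315 -> 180
    FD 14.3: (22.3,-8.877) -> (8,-8.877) [heading=180, draw]
  ]
  -- iteration 4/4 --
  FD 7: (8,-8.877) -> (1,-8.877) [heading=180, draw]
  REPEAT 4 [
    -- iteration 1/4 --
    RT 90: heading 180 -> 90
    RT 135: heading 90 -> 315
    FD 14.3: (1,-8.877) -> (11.112,-18.988) [heading=315, draw]
    -- iteration 2/4 --
    RT 90: heading 315 -> 225
    RT 135: heading 225 -> 90
    FD 14.3: (11.112,-18.988) -> (11.112,-4.688) [heading=90, draw]
    -- iteration 3/4 --
    RT 90: heading 90 -> 0
    RT 135: heading 0 -> 225
    FD 14.3: (11.112,-4.688) -> (1,-14.8) [heading=225, draw]
    -- iteration 4/4 --
    RT 90: heading 225 -> 135
    RT 135: heading 135 -> 0
    FD 14.3: (1,-14.8) -> (15.3,-14.8) [heading=0, draw]
  ]
]
FD 7.4: (15.3,-14.8) -> (22.7,-14.8) [heading=0, draw]
RT 90: heading 0 -> 270
FD 10.7: (22.7,-14.8) -> (22.7,-25.5) [heading=270, draw]
Final: pos=(22.7,-25.5), heading=270, 24 segment(s) drawn

Answer: 270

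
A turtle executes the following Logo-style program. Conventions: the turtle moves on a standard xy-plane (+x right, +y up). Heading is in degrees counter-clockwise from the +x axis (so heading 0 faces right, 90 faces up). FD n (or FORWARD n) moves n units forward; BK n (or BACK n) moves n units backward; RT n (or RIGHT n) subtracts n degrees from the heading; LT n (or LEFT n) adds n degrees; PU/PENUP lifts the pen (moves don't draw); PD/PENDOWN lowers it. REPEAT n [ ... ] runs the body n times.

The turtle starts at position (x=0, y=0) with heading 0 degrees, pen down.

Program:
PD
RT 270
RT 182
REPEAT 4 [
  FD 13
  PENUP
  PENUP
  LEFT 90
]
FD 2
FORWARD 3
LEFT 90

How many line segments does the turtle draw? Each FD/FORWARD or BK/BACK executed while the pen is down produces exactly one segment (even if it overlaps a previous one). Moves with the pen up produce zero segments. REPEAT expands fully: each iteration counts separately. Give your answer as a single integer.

Answer: 1

Derivation:
Executing turtle program step by step:
Start: pos=(0,0), heading=0, pen down
PD: pen down
RT 270: heading 0 -> 90
RT 182: heading 90 -> 268
REPEAT 4 [
  -- iteration 1/4 --
  FD 13: (0,0) -> (-0.454,-12.992) [heading=268, draw]
  PU: pen up
  PU: pen up
  LT 90: heading 268 -> 358
  -- iteration 2/4 --
  FD 13: (-0.454,-12.992) -> (12.538,-13.446) [heading=358, move]
  PU: pen up
  PU: pen up
  LT 90: heading 358 -> 88
  -- iteration 3/4 --
  FD 13: (12.538,-13.446) -> (12.992,-0.454) [heading=88, move]
  PU: pen up
  PU: pen up
  LT 90: heading 88 -> 178
  -- iteration 4/4 --
  FD 13: (12.992,-0.454) -> (0,0) [heading=178, move]
  PU: pen up
  PU: pen up
  LT 90: heading 178 -> 268
]
FD 2: (0,0) -> (-0.07,-1.999) [heading=268, move]
FD 3: (-0.07,-1.999) -> (-0.174,-4.997) [heading=268, move]
LT 90: heading 268 -> 358
Final: pos=(-0.174,-4.997), heading=358, 1 segment(s) drawn
Segments drawn: 1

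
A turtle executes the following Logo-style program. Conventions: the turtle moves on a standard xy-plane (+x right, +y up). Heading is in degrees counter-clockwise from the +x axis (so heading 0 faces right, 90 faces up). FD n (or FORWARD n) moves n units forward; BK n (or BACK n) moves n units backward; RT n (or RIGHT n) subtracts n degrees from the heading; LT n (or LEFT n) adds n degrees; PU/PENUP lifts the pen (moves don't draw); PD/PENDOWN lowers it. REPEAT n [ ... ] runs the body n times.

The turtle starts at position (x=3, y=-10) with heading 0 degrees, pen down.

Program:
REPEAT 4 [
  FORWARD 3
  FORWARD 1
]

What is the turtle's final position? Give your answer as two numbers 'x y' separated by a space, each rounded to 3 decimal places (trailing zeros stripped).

Executing turtle program step by step:
Start: pos=(3,-10), heading=0, pen down
REPEAT 4 [
  -- iteration 1/4 --
  FD 3: (3,-10) -> (6,-10) [heading=0, draw]
  FD 1: (6,-10) -> (7,-10) [heading=0, draw]
  -- iteration 2/4 --
  FD 3: (7,-10) -> (10,-10) [heading=0, draw]
  FD 1: (10,-10) -> (11,-10) [heading=0, draw]
  -- iteration 3/4 --
  FD 3: (11,-10) -> (14,-10) [heading=0, draw]
  FD 1: (14,-10) -> (15,-10) [heading=0, draw]
  -- iteration 4/4 --
  FD 3: (15,-10) -> (18,-10) [heading=0, draw]
  FD 1: (18,-10) -> (19,-10) [heading=0, draw]
]
Final: pos=(19,-10), heading=0, 8 segment(s) drawn

Answer: 19 -10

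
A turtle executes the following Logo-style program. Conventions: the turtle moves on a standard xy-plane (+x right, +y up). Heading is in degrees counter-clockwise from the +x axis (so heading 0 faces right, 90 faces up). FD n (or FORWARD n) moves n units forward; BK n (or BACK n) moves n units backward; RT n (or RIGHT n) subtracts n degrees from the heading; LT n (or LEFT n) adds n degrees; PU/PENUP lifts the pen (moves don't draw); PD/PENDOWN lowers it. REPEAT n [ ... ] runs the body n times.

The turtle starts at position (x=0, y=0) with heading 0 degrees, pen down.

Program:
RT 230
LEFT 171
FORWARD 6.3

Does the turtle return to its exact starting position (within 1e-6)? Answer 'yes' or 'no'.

Executing turtle program step by step:
Start: pos=(0,0), heading=0, pen down
RT 230: heading 0 -> 130
LT 171: heading 130 -> 301
FD 6.3: (0,0) -> (3.245,-5.4) [heading=301, draw]
Final: pos=(3.245,-5.4), heading=301, 1 segment(s) drawn

Start position: (0, 0)
Final position: (3.245, -5.4)
Distance = 6.3; >= 1e-6 -> NOT closed

Answer: no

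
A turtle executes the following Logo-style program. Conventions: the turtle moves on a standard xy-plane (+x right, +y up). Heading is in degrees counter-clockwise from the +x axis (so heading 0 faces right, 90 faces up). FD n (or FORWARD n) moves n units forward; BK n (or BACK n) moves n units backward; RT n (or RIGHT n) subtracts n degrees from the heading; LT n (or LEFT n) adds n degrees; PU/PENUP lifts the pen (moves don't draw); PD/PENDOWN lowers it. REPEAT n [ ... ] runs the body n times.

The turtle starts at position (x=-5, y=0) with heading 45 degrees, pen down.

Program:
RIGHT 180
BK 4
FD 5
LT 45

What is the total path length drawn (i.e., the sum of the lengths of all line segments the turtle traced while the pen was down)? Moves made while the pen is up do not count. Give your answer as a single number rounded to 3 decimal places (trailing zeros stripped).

Answer: 9

Derivation:
Executing turtle program step by step:
Start: pos=(-5,0), heading=45, pen down
RT 180: heading 45 -> 225
BK 4: (-5,0) -> (-2.172,2.828) [heading=225, draw]
FD 5: (-2.172,2.828) -> (-5.707,-0.707) [heading=225, draw]
LT 45: heading 225 -> 270
Final: pos=(-5.707,-0.707), heading=270, 2 segment(s) drawn

Segment lengths:
  seg 1: (-5,0) -> (-2.172,2.828), length = 4
  seg 2: (-2.172,2.828) -> (-5.707,-0.707), length = 5
Total = 9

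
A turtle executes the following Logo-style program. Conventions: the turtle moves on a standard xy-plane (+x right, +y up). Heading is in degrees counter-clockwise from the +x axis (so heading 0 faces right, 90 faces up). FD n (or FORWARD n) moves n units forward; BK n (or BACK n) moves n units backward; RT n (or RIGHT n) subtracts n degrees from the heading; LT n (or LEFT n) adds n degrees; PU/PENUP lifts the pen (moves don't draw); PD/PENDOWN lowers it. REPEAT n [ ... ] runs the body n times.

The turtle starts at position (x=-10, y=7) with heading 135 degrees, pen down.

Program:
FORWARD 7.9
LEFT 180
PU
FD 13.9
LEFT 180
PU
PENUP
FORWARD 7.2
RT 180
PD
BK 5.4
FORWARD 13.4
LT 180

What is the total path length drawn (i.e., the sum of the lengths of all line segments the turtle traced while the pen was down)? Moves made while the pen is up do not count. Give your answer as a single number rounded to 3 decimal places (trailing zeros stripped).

Executing turtle program step by step:
Start: pos=(-10,7), heading=135, pen down
FD 7.9: (-10,7) -> (-15.586,12.586) [heading=135, draw]
LT 180: heading 135 -> 315
PU: pen up
FD 13.9: (-15.586,12.586) -> (-5.757,2.757) [heading=315, move]
LT 180: heading 315 -> 135
PU: pen up
PU: pen up
FD 7.2: (-5.757,2.757) -> (-10.849,7.849) [heading=135, move]
RT 180: heading 135 -> 315
PD: pen down
BK 5.4: (-10.849,7.849) -> (-14.667,11.667) [heading=315, draw]
FD 13.4: (-14.667,11.667) -> (-5.192,2.192) [heading=315, draw]
LT 180: heading 315 -> 135
Final: pos=(-5.192,2.192), heading=135, 3 segment(s) drawn

Segment lengths:
  seg 1: (-10,7) -> (-15.586,12.586), length = 7.9
  seg 2: (-10.849,7.849) -> (-14.667,11.667), length = 5.4
  seg 3: (-14.667,11.667) -> (-5.192,2.192), length = 13.4
Total = 26.7

Answer: 26.7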